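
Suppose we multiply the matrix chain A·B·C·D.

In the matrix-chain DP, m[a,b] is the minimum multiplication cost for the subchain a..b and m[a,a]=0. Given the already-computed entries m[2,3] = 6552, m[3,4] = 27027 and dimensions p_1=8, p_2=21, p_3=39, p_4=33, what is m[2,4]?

16848

m[2,4] = min over k∈[2,3] of m[2,k]+m[k+1,4]+p_{1}·p_k·p_{4}.
k=2: 0 + 27027 + 8·21·33 = 32571; k=3: 6552 + 0 + 8·39·33 = 16848.
Minimum: 16848 at k=3.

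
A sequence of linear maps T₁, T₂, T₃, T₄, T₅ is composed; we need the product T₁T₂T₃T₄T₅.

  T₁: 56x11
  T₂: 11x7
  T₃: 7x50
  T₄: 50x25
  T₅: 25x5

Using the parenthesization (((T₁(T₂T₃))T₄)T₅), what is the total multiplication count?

(T₂T₃): 11×7 by 7×50 → 11×50, cost 11·7·50 = 3850
(T₁(T₂T₃)): 56×11 by 11×50 → 56×50, cost 56·11·50 = 30800; cumulative 34650
((T₁(T₂T₃))T₄): 56×50 by 50×25 → 56×25, cost 56·50·25 = 70000; cumulative 104650
(((T₁(T₂T₃))T₄)T₅): 56×25 by 25×5 → 56×5, cost 56·25·5 = 7000; cumulative 111650
Total: 111650 scalar multiplications.

111650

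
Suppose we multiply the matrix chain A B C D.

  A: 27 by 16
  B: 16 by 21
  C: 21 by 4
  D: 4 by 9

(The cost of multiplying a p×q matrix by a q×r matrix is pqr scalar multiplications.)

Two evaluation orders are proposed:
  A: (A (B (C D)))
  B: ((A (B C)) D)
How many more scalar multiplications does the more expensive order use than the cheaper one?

3624

Order A = (A (B (C D))): (C D): 21×4 by 4×9 → 21×9, cost 21·4·9 = 756; (B (C D)): 16×21 by 21×9 → 16×9, cost 16·21·9 = 3024; cumulative 3780; (A (B (C D))): 27×16 by 16×9 → 27×9, cost 27·16·9 = 3888; cumulative 7668. Total 7668.
Order B = ((A (B C)) D): (B C): 16×21 by 21×4 → 16×4, cost 16·21·4 = 1344; (A (B C)): 27×16 by 16×4 → 27×4, cost 27·16·4 = 1728; cumulative 3072; ((A (B C)) D): 27×4 by 4×9 → 27×9, cost 27·4·9 = 972; cumulative 4044. Total 4044.
Difference: |7668 − 4044| = 3624.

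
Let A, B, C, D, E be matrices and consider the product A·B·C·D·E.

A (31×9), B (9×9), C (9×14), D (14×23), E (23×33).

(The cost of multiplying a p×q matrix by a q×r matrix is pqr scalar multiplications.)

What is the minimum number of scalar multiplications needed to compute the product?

Adjacent pairs: AB = 31·9·9 = 2511; BC = 9·9·14 = 1134; CD = 9·14·23 = 2898; DE = 14·23·33 = 10626.
Length 3: A..C: k=1: 0+1134+31·9·14=5040; k=2: 2511+0+31·9·14=6417 → min 5040 | B..D: k=2: 0+2898+9·9·23=4761; k=3: 1134+0+9·14·23=4032 → min 4032 | C..E: k=3: 0+10626+9·14·33=14784; k=4: 2898+0+9·23·33=9729 → min 9729.
Length 4: A..D: k=1: 0+4032+31·9·23=10449; k=2: 2511+2898+31·9·23=11826; k=3: 5040+0+31·14·23=15022 → min 10449 | B..E: k=2: 0+9729+9·9·33=12402; k=3: 1134+10626+9·14·33=15918; k=4: 4032+0+9·23·33=10863 → min 10863.
Length 5: A..E: k=1: 0+10863+31·9·33=20070; k=2: 2511+9729+31·9·33=21447; k=3: 5040+10626+31·14·33=29988; k=4: 10449+0+31·23·33=33978 → min 20070.
Optimal order: (A·(((B·C)·D)·E)) with cost 20070.

20070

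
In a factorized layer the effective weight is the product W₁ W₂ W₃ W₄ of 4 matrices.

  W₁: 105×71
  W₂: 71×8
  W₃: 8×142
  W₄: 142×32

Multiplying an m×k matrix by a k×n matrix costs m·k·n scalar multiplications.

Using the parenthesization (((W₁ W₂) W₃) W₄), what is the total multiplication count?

656040

(W₁ W₂): 105×71 by 71×8 → 105×8, cost 105·71·8 = 59640
((W₁ W₂) W₃): 105×8 by 8×142 → 105×142, cost 105·8·142 = 119280; cumulative 178920
(((W₁ W₂) W₃) W₄): 105×142 by 142×32 → 105×32, cost 105·142·32 = 477120; cumulative 656040
Total: 656040 scalar multiplications.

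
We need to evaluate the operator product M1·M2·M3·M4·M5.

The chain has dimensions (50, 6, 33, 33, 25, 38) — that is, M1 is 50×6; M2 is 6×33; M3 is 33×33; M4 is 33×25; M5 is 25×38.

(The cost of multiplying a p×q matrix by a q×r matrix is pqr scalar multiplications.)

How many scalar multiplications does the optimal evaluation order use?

Adjacent pairs: M1M2 = 50·6·33 = 9900; M2M3 = 6·33·33 = 6534; M3M4 = 33·33·25 = 27225; M4M5 = 33·25·38 = 31350.
Length 3: M1..M3: k=1: 0+6534+50·6·33=16434; k=2: 9900+0+50·33·33=64350 → min 16434 | M2..M4: k=2: 0+27225+6·33·25=32175; k=3: 6534+0+6·33·25=11484 → min 11484 | M3..M5: k=3: 0+31350+33·33·38=72732; k=4: 27225+0+33·25·38=58575 → min 58575.
Length 4: M1..M4: k=1: 0+11484+50·6·25=18984; k=2: 9900+27225+50·33·25=78375; k=3: 16434+0+50·33·25=57684 → min 18984 | M2..M5: k=2: 0+58575+6·33·38=66099; k=3: 6534+31350+6·33·38=45408; k=4: 11484+0+6·25·38=17184 → min 17184.
Length 5: M1..M5: k=1: 0+17184+50·6·38=28584; k=2: 9900+58575+50·33·38=131175; k=3: 16434+31350+50·33·38=110484; k=4: 18984+0+50·25·38=66484 → min 28584.
Optimal order: (M1·(((M2·M3)·M4)·M5)) with cost 28584.

28584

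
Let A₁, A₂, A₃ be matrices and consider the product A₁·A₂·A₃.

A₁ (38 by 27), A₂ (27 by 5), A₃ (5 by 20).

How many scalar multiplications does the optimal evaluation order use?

8930

Order (A₁·(A₂·A₃)): (A₂·A₃): 27×5 by 5×20 → 27×20, cost 27·5·20 = 2700; (A₁·(A₂·A₃)): 38×27 by 27×20 → 38×20, cost 38·27·20 = 20520; cumulative 23220. Total 23220.
Order ((A₁·A₂)·A₃): (A₁·A₂): 38×27 by 27×5 → 38×5, cost 38·27·5 = 5130; ((A₁·A₂)·A₃): 38×5 by 5×20 → 38×20, cost 38·5·20 = 3800; cumulative 8930. Total 8930.
Minimum: 8930.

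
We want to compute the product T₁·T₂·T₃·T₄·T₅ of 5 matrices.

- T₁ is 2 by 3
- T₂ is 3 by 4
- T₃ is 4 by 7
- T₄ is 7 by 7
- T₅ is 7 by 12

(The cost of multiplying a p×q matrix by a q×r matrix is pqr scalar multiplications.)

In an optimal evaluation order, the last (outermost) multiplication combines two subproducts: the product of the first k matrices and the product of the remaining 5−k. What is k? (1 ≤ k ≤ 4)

4

Adjacent pairs: T₁T₂ = 2·3·4 = 24; T₂T₃ = 3·4·7 = 84; T₃T₄ = 4·7·7 = 196; T₄T₅ = 7·7·12 = 588.
Length 3: T₁..T₃: k=1: 0+84+2·3·7=126; k=2: 24+0+2·4·7=80 → min 80 | T₂..T₄: k=2: 0+196+3·4·7=280; k=3: 84+0+3·7·7=231 → min 231 | T₃..T₅: k=3: 0+588+4·7·12=924; k=4: 196+0+4·7·12=532 → min 532.
Length 4: T₁..T₄: k=1: 0+231+2·3·7=273; k=2: 24+196+2·4·7=276; k=3: 80+0+2·7·7=178 → min 178 | T₂..T₅: k=2: 0+532+3·4·12=676; k=3: 84+588+3·7·12=924; k=4: 231+0+3·7·12=483 → min 483.
Top-level splits: k=1: (T₁..T₁)·(T₂..T₅) → 0+483+2·3·12 = 555; k=2: (T₁..T₂)·(T₃..T₅) → 24+532+2·4·12 = 652; k=3: (T₁..T₃)·(T₄..T₅) → 80+588+2·7·12 = 836; k=4: (T₁..T₄)·(T₅..T₅) → 178+0+2·7·12 = 346.
Best split is after T₄, i.e. k = 4.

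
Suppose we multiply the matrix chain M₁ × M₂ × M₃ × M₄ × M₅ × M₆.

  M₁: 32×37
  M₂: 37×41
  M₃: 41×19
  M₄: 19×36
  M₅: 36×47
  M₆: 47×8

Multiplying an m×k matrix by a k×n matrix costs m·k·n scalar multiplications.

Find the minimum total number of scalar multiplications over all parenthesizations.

Adjacent pairs: M₁M₂ = 32·37·41 = 48544; M₂M₃ = 37·41·19 = 28823; M₃M₄ = 41·19·36 = 28044; M₄M₅ = 19·36·47 = 32148; M₅M₆ = 36·47·8 = 13536.
Length 3: M₁..M₃: k=1: 0+28823+32·37·19=51319; k=2: 48544+0+32·41·19=73472 → min 51319 | M₂..M₄: k=2: 0+28044+37·41·36=82656; k=3: 28823+0+37·19·36=54131 → min 54131 | M₃..M₅: k=3: 0+32148+41·19·47=68761; k=4: 28044+0+41·36·47=97416 → min 68761 | M₄..M₆: k=4: 0+13536+19·36·8=19008; k=5: 32148+0+19·47·8=39292 → min 19008.
Length 4: M₁..M₄: k=1: 0+54131+32·37·36=96755; k=2: 48544+28044+32·41·36=123820; k=3: 51319+0+32·19·36=73207 → min 73207 | M₂..M₅: k=2: 0+68761+37·41·47=140060; k=3: 28823+32148+37·19·47=94012; k=4: 54131+0+37·36·47=116735 → min 94012 | M₃..M₆: k=3: 0+19008+41·19·8=25240; k=4: 28044+13536+41·36·8=53388; k=5: 68761+0+41·47·8=84177 → min 25240.
Length 5: M₁..M₅: k=1: 0+94012+32·37·47=149660; k=2: 48544+68761+32·41·47=178969; k=3: 51319+32148+32·19·47=112043; k=4: 73207+0+32·36·47=127351 → min 112043 | M₂..M₆: k=2: 0+25240+37·41·8=37376; k=3: 28823+19008+37·19·8=53455; k=4: 54131+13536+37·36·8=78323; k=5: 94012+0+37·47·8=107924 → min 37376.
Length 6: M₁..M₆: k=1: 0+37376+32·37·8=46848; k=2: 48544+25240+32·41·8=84280; k=3: 51319+19008+32·19·8=75191; k=4: 73207+13536+32·36·8=95959; k=5: 112043+0+32·47·8=124075 → min 46848.
Optimal order: (M₁ × (M₂ × (M₃ × (M₄ × (M₅ × M₆))))) with cost 46848.

46848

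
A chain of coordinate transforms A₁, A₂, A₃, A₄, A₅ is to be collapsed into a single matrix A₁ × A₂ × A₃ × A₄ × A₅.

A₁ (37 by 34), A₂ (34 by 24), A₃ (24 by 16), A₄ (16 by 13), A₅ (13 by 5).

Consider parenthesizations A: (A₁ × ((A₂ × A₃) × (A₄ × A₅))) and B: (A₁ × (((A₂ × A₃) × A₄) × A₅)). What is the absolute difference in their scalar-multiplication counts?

5522

Order A = (A₁ × ((A₂ × A₃) × (A₄ × A₅))): (A₂ × A₃): 34×24 by 24×16 → 34×16, cost 34·24·16 = 13056; (A₄ × A₅): 16×13 by 13×5 → 16×5, cost 16·13·5 = 1040; ((A₂ × A₃) × (A₄ × A₅)): 34×16 by 16×5 → 34×5, cost 34·16·5 = 2720; cumulative 16816; (A₁ × ((A₂ × A₃) × (A₄ × A₅))): 37×34 by 34×5 → 37×5, cost 37·34·5 = 6290; cumulative 23106. Total 23106.
Order B = (A₁ × (((A₂ × A₃) × A₄) × A₅)): (A₂ × A₃): 34×24 by 24×16 → 34×16, cost 34·24·16 = 13056; ((A₂ × A₃) × A₄): 34×16 by 16×13 → 34×13, cost 34·16·13 = 7072; cumulative 20128; (((A₂ × A₃) × A₄) × A₅): 34×13 by 13×5 → 34×5, cost 34·13·5 = 2210; cumulative 22338; (A₁ × (((A₂ × A₃) × A₄) × A₅)): 37×34 by 34×5 → 37×5, cost 37·34·5 = 6290; cumulative 28628. Total 28628.
Difference: |23106 − 28628| = 5522.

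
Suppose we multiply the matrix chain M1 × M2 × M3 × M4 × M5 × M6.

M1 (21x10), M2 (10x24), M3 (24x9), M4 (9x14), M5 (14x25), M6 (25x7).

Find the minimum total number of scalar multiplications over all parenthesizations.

7592

Adjacent pairs: M1M2 = 21·10·24 = 5040; M2M3 = 10·24·9 = 2160; M3M4 = 24·9·14 = 3024; M4M5 = 9·14·25 = 3150; M5M6 = 14·25·7 = 2450.
Length 3: M1..M3: k=1: 0+2160+21·10·9=4050; k=2: 5040+0+21·24·9=9576 → min 4050 | M2..M4: k=2: 0+3024+10·24·14=6384; k=3: 2160+0+10·9·14=3420 → min 3420 | M3..M5: k=3: 0+3150+24·9·25=8550; k=4: 3024+0+24·14·25=11424 → min 8550 | M4..M6: k=4: 0+2450+9·14·7=3332; k=5: 3150+0+9·25·7=4725 → min 3332.
Length 4: M1..M4: k=1: 0+3420+21·10·14=6360; k=2: 5040+3024+21·24·14=15120; k=3: 4050+0+21·9·14=6696 → min 6360 | M2..M5: k=2: 0+8550+10·24·25=14550; k=3: 2160+3150+10·9·25=7560; k=4: 3420+0+10·14·25=6920 → min 6920 | M3..M6: k=3: 0+3332+24·9·7=4844; k=4: 3024+2450+24·14·7=7826; k=5: 8550+0+24·25·7=12750 → min 4844.
Length 5: M1..M5: k=1: 0+6920+21·10·25=12170; k=2: 5040+8550+21·24·25=26190; k=3: 4050+3150+21·9·25=11925; k=4: 6360+0+21·14·25=13710 → min 11925 | M2..M6: k=2: 0+4844+10·24·7=6524; k=3: 2160+3332+10·9·7=6122; k=4: 3420+2450+10·14·7=6850; k=5: 6920+0+10·25·7=8670 → min 6122.
Length 6: M1..M6: k=1: 0+6122+21·10·7=7592; k=2: 5040+4844+21·24·7=13412; k=3: 4050+3332+21·9·7=8705; k=4: 6360+2450+21·14·7=10868; k=5: 11925+0+21·25·7=15600 → min 7592.
Optimal order: (M1 × ((M2 × M3) × (M4 × (M5 × M6)))) with cost 7592.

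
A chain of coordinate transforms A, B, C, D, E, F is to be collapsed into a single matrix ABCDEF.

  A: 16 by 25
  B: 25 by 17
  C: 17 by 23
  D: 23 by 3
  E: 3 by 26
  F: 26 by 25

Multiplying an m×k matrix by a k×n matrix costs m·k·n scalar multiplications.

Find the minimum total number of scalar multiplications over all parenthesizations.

Adjacent pairs: AB = 16·25·17 = 6800; BC = 25·17·23 = 9775; CD = 17·23·3 = 1173; DE = 23·3·26 = 1794; EF = 3·26·25 = 1950.
Length 3: A..C: k=1: 0+9775+16·25·23=18975; k=2: 6800+0+16·17·23=13056 → min 13056 | B..D: k=2: 0+1173+25·17·3=2448; k=3: 9775+0+25·23·3=11500 → min 2448 | C..E: k=3: 0+1794+17·23·26=11960; k=4: 1173+0+17·3·26=2499 → min 2499 | D..F: k=4: 0+1950+23·3·25=3675; k=5: 1794+0+23·26·25=16744 → min 3675.
Length 4: A..D: k=1: 0+2448+16·25·3=3648; k=2: 6800+1173+16·17·3=8789; k=3: 13056+0+16·23·3=14160 → min 3648 | B..E: k=2: 0+2499+25·17·26=13549; k=3: 9775+1794+25·23·26=26519; k=4: 2448+0+25·3·26=4398 → min 4398 | C..F: k=3: 0+3675+17·23·25=13450; k=4: 1173+1950+17·3·25=4398; k=5: 2499+0+17·26·25=13549 → min 4398.
Length 5: A..E: k=1: 0+4398+16·25·26=14798; k=2: 6800+2499+16·17·26=16371; k=3: 13056+1794+16·23·26=24418; k=4: 3648+0+16·3·26=4896 → min 4896 | B..F: k=2: 0+4398+25·17·25=15023; k=3: 9775+3675+25·23·25=27825; k=4: 2448+1950+25·3·25=6273; k=5: 4398+0+25·26·25=20648 → min 6273.
Length 6: A..F: k=1: 0+6273+16·25·25=16273; k=2: 6800+4398+16·17·25=17998; k=3: 13056+3675+16·23·25=25931; k=4: 3648+1950+16·3·25=6798; k=5: 4896+0+16·26·25=15296 → min 6798.
Optimal order: ((A(B(CD)))(EF)) with cost 6798.

6798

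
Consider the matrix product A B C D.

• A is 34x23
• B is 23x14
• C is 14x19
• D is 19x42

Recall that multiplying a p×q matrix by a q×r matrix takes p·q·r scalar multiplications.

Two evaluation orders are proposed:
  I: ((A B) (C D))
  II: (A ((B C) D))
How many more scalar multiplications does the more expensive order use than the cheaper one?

15204

Order I = ((A B) (C D)): (A B): 34×23 by 23×14 → 34×14, cost 34·23·14 = 10948; (C D): 14×19 by 19×42 → 14×42, cost 14·19·42 = 11172; ((A B) (C D)): 34×14 by 14×42 → 34×42, cost 34·14·42 = 19992; cumulative 42112. Total 42112.
Order II = (A ((B C) D)): (B C): 23×14 by 14×19 → 23×19, cost 23·14·19 = 6118; ((B C) D): 23×19 by 19×42 → 23×42, cost 23·19·42 = 18354; cumulative 24472; (A ((B C) D)): 34×23 by 23×42 → 34×42, cost 34·23·42 = 32844; cumulative 57316. Total 57316.
Difference: |42112 − 57316| = 15204.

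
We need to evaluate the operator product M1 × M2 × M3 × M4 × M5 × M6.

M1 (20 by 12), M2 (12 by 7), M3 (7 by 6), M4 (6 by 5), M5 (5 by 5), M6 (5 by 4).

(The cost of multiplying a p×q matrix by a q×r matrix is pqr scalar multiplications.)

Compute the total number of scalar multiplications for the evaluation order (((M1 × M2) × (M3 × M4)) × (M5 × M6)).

3090

(M1 × M2): 20×12 by 12×7 → 20×7, cost 20·12·7 = 1680
(M3 × M4): 7×6 by 6×5 → 7×5, cost 7·6·5 = 210
((M1 × M2) × (M3 × M4)): 20×7 by 7×5 → 20×5, cost 20·7·5 = 700; cumulative 2590
(M5 × M6): 5×5 by 5×4 → 5×4, cost 5·5·4 = 100
(((M1 × M2) × (M3 × M4)) × (M5 × M6)): 20×5 by 5×4 → 20×4, cost 20·5·4 = 400; cumulative 3090
Total: 3090 scalar multiplications.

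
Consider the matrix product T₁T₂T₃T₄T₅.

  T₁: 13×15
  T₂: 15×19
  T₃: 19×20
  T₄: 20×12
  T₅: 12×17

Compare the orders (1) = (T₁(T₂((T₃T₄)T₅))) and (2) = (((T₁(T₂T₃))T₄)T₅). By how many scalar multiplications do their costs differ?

1224

Order (1) = (T₁(T₂((T₃T₄)T₅))): (T₃T₄): 19×20 by 20×12 → 19×12, cost 19·20·12 = 4560; ((T₃T₄)T₅): 19×12 by 12×17 → 19×17, cost 19·12·17 = 3876; cumulative 8436; (T₂((T₃T₄)T₅)): 15×19 by 19×17 → 15×17, cost 15·19·17 = 4845; cumulative 13281; (T₁(T₂((T₃T₄)T₅))): 13×15 by 15×17 → 13×17, cost 13·15·17 = 3315; cumulative 16596. Total 16596.
Order (2) = (((T₁(T₂T₃))T₄)T₅): (T₂T₃): 15×19 by 19×20 → 15×20, cost 15·19·20 = 5700; (T₁(T₂T₃)): 13×15 by 15×20 → 13×20, cost 13·15·20 = 3900; cumulative 9600; ((T₁(T₂T₃))T₄): 13×20 by 20×12 → 13×12, cost 13·20·12 = 3120; cumulative 12720; (((T₁(T₂T₃))T₄)T₅): 13×12 by 12×17 → 13×17, cost 13·12·17 = 2652; cumulative 15372. Total 15372.
Difference: |16596 − 15372| = 1224.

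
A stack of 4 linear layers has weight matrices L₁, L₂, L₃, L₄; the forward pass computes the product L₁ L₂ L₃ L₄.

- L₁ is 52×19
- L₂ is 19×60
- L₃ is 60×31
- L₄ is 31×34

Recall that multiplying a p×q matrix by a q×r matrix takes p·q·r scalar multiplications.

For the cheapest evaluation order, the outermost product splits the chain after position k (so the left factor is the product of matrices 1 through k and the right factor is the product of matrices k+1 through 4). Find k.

1

Adjacent pairs: L₁L₂ = 52·19·60 = 59280; L₂L₃ = 19·60·31 = 35340; L₃L₄ = 60·31·34 = 63240.
Length 3: L₁..L₃: k=1: 0+35340+52·19·31=65968; k=2: 59280+0+52·60·31=156000 → min 65968 | L₂..L₄: k=2: 0+63240+19·60·34=102000; k=3: 35340+0+19·31·34=55366 → min 55366.
Top-level splits: k=1: (L₁..L₁)·(L₂..L₄) → 0+55366+52·19·34 = 88958; k=2: (L₁..L₂)·(L₃..L₄) → 59280+63240+52·60·34 = 228600; k=3: (L₁..L₃)·(L₄..L₄) → 65968+0+52·31·34 = 120776.
Best split is after L₁, i.e. k = 1.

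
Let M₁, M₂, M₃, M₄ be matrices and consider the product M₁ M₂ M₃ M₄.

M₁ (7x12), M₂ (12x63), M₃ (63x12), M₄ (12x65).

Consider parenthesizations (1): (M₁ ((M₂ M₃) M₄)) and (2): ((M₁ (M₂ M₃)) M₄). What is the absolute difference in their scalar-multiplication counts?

8352

Order (1) = (M₁ ((M₂ M₃) M₄)): (M₂ M₃): 12×63 by 63×12 → 12×12, cost 12·63·12 = 9072; ((M₂ M₃) M₄): 12×12 by 12×65 → 12×65, cost 12·12·65 = 9360; cumulative 18432; (M₁ ((M₂ M₃) M₄)): 7×12 by 12×65 → 7×65, cost 7·12·65 = 5460; cumulative 23892. Total 23892.
Order (2) = ((M₁ (M₂ M₃)) M₄): (M₂ M₃): 12×63 by 63×12 → 12×12, cost 12·63·12 = 9072; (M₁ (M₂ M₃)): 7×12 by 12×12 → 7×12, cost 7·12·12 = 1008; cumulative 10080; ((M₁ (M₂ M₃)) M₄): 7×12 by 12×65 → 7×65, cost 7·12·65 = 5460; cumulative 15540. Total 15540.
Difference: |23892 − 15540| = 8352.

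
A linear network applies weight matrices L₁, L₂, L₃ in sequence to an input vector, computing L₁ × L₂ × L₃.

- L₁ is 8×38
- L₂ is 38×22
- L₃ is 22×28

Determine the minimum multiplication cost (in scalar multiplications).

11616

Order (L₁ × (L₂ × L₃)): (L₂ × L₃): 38×22 by 22×28 → 38×28, cost 38·22·28 = 23408; (L₁ × (L₂ × L₃)): 8×38 by 38×28 → 8×28, cost 8·38·28 = 8512; cumulative 31920. Total 31920.
Order ((L₁ × L₂) × L₃): (L₁ × L₂): 8×38 by 38×22 → 8×22, cost 8·38·22 = 6688; ((L₁ × L₂) × L₃): 8×22 by 22×28 → 8×28, cost 8·22·28 = 4928; cumulative 11616. Total 11616.
Minimum: 11616.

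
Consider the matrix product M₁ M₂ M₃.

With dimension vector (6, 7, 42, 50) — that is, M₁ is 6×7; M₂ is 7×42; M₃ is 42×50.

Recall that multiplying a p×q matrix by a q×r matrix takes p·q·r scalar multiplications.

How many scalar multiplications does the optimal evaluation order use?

Order (M₁ (M₂ M₃)): (M₂ M₃): 7×42 by 42×50 → 7×50, cost 7·42·50 = 14700; (M₁ (M₂ M₃)): 6×7 by 7×50 → 6×50, cost 6·7·50 = 2100; cumulative 16800. Total 16800.
Order ((M₁ M₂) M₃): (M₁ M₂): 6×7 by 7×42 → 6×42, cost 6·7·42 = 1764; ((M₁ M₂) M₃): 6×42 by 42×50 → 6×50, cost 6·42·50 = 12600; cumulative 14364. Total 14364.
Minimum: 14364.

14364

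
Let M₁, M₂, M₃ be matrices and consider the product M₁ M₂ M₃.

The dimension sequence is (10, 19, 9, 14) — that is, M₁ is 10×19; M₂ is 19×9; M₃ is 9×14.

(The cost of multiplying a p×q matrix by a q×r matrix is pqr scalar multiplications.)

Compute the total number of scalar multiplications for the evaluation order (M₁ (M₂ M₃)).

(M₂ M₃): 19×9 by 9×14 → 19×14, cost 19·9·14 = 2394
(M₁ (M₂ M₃)): 10×19 by 19×14 → 10×14, cost 10·19·14 = 2660; cumulative 5054
Total: 5054 scalar multiplications.

5054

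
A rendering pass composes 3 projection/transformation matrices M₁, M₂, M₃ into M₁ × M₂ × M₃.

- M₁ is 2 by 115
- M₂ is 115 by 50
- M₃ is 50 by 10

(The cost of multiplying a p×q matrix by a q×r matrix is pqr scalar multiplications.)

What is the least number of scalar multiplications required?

12500

Order (M₁ × (M₂ × M₃)): (M₂ × M₃): 115×50 by 50×10 → 115×10, cost 115·50·10 = 57500; (M₁ × (M₂ × M₃)): 2×115 by 115×10 → 2×10, cost 2·115·10 = 2300; cumulative 59800. Total 59800.
Order ((M₁ × M₂) × M₃): (M₁ × M₂): 2×115 by 115×50 → 2×50, cost 2·115·50 = 11500; ((M₁ × M₂) × M₃): 2×50 by 50×10 → 2×10, cost 2·50·10 = 1000; cumulative 12500. Total 12500.
Minimum: 12500.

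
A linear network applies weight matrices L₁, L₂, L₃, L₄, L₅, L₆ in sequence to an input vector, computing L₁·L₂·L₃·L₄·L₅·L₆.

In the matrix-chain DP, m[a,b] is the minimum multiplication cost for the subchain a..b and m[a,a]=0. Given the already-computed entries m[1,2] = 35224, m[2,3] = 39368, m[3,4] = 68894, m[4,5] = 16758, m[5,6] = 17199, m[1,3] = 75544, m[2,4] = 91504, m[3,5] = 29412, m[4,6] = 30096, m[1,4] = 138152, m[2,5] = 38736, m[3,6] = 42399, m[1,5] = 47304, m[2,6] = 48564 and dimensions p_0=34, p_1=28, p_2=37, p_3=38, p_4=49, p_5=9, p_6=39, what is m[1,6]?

m[1,6] = min over k∈[1,5] of m[1,k]+m[k+1,6]+p_{0}·p_k·p_{6}.
k=1: 0 + 48564 + 34·28·39 = 85692; k=2: 35224 + 42399 + 34·37·39 = 126685; k=3: 75544 + 30096 + 34·38·39 = 156028; k=4: 138152 + 17199 + 34·49·39 = 220325; k=5: 47304 + 0 + 34·9·39 = 59238.
Minimum: 59238 at k=5.

59238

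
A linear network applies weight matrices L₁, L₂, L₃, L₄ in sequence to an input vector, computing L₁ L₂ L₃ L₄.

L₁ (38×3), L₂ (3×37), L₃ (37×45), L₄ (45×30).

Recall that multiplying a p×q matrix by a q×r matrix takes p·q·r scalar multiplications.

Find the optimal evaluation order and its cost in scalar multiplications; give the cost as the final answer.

Adjacent pairs: L₁L₂ = 38·3·37 = 4218; L₂L₃ = 3·37·45 = 4995; L₃L₄ = 37·45·30 = 49950.
Length 3: L₁..L₃: k=1: 0+4995+38·3·45=10125; k=2: 4218+0+38·37·45=67488 → min 10125 | L₂..L₄: k=2: 0+49950+3·37·30=53280; k=3: 4995+0+3·45·30=9045 → min 9045.
Length 4: L₁..L₄: k=1: 0+9045+38·3·30=12465; k=2: 4218+49950+38·37·30=96348; k=3: 10125+0+38·45·30=61425 → min 12465.
Optimal parenthesization: (L₁ ((L₂ L₃) L₄)) with cost 12465.

12465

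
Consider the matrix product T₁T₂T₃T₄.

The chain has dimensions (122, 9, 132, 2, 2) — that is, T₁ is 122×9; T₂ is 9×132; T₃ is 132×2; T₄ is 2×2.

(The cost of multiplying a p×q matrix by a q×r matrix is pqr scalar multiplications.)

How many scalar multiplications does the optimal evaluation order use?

Adjacent pairs: T₁T₂ = 122·9·132 = 144936; T₂T₃ = 9·132·2 = 2376; T₃T₄ = 132·2·2 = 528.
Length 3: T₁..T₃: k=1: 0+2376+122·9·2=4572; k=2: 144936+0+122·132·2=177144 → min 4572 | T₂..T₄: k=2: 0+528+9·132·2=2904; k=3: 2376+0+9·2·2=2412 → min 2412.
Length 4: T₁..T₄: k=1: 0+2412+122·9·2=4608; k=2: 144936+528+122·132·2=177672; k=3: 4572+0+122·2·2=5060 → min 4608.
Optimal order: (T₁((T₂T₃)T₄)) with cost 4608.

4608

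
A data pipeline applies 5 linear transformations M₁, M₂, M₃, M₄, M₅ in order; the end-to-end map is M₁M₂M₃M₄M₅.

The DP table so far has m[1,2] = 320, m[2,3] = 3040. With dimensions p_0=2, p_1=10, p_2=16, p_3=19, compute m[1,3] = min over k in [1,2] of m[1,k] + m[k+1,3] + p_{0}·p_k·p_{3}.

928

m[1,3] = min over k∈[1,2] of m[1,k]+m[k+1,3]+p_{0}·p_k·p_{3}.
k=1: 0 + 3040 + 2·10·19 = 3420; k=2: 320 + 0 + 2·16·19 = 928.
Minimum: 928 at k=2.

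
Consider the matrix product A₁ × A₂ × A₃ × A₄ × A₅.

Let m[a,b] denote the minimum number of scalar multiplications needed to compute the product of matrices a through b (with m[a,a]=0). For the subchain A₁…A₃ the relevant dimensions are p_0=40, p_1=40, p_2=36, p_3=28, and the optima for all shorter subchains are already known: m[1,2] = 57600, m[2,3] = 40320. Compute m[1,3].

m[1,3] = min over k∈[1,2] of m[1,k]+m[k+1,3]+p_{0}·p_k·p_{3}.
k=1: 0 + 40320 + 40·40·28 = 85120; k=2: 57600 + 0 + 40·36·28 = 97920.
Minimum: 85120 at k=1.

85120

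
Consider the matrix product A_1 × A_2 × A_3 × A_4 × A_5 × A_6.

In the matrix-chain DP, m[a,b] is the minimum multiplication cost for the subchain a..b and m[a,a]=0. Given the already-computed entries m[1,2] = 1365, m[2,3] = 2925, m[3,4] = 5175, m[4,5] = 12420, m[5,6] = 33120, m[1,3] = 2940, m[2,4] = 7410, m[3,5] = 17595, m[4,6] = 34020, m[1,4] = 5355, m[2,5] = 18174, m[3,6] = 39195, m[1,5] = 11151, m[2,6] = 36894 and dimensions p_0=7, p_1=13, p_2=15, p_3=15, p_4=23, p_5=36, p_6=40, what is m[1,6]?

21231

m[1,6] = min over k∈[1,5] of m[1,k]+m[k+1,6]+p_{0}·p_k·p_{6}.
k=1: 0 + 36894 + 7·13·40 = 40534; k=2: 1365 + 39195 + 7·15·40 = 44760; k=3: 2940 + 34020 + 7·15·40 = 41160; k=4: 5355 + 33120 + 7·23·40 = 44915; k=5: 11151 + 0 + 7·36·40 = 21231.
Minimum: 21231 at k=5.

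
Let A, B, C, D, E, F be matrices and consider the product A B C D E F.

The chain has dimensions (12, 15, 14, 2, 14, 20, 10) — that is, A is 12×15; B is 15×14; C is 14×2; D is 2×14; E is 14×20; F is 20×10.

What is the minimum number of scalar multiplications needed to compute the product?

Adjacent pairs: AB = 12·15·14 = 2520; BC = 15·14·2 = 420; CD = 14·2·14 = 392; DE = 2·14·20 = 560; EF = 14·20·10 = 2800.
Length 3: A..C: k=1: 0+420+12·15·2=780; k=2: 2520+0+12·14·2=2856 → min 780 | B..D: k=2: 0+392+15·14·14=3332; k=3: 420+0+15·2·14=840 → min 840 | C..E: k=3: 0+560+14·2·20=1120; k=4: 392+0+14·14·20=4312 → min 1120 | D..F: k=4: 0+2800+2·14·10=3080; k=5: 560+0+2·20·10=960 → min 960.
Length 4: A..D: k=1: 0+840+12·15·14=3360; k=2: 2520+392+12·14·14=5264; k=3: 780+0+12·2·14=1116 → min 1116 | B..E: k=2: 0+1120+15·14·20=5320; k=3: 420+560+15·2·20=1580; k=4: 840+0+15·14·20=5040 → min 1580 | C..F: k=3: 0+960+14·2·10=1240; k=4: 392+2800+14·14·10=5152; k=5: 1120+0+14·20·10=3920 → min 1240.
Length 5: A..E: k=1: 0+1580+12·15·20=5180; k=2: 2520+1120+12·14·20=7000; k=3: 780+560+12·2·20=1820; k=4: 1116+0+12·14·20=4476 → min 1820 | B..F: k=2: 0+1240+15·14·10=3340; k=3: 420+960+15·2·10=1680; k=4: 840+2800+15·14·10=5740; k=5: 1580+0+15·20·10=4580 → min 1680.
Length 6: A..F: k=1: 0+1680+12·15·10=3480; k=2: 2520+1240+12·14·10=5440; k=3: 780+960+12·2·10=1980; k=4: 1116+2800+12·14·10=5596; k=5: 1820+0+12·20·10=4220 → min 1980.
Optimal order: ((A (B C)) ((D E) F)) with cost 1980.

1980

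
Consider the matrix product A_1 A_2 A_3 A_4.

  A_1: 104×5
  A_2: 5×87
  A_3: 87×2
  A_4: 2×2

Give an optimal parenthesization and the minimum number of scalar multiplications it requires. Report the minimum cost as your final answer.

1930

Adjacent pairs: A_1A_2 = 104·5·87 = 45240; A_2A_3 = 5·87·2 = 870; A_3A_4 = 87·2·2 = 348.
Length 3: A_1..A_3: k=1: 0+870+104·5·2=1910; k=2: 45240+0+104·87·2=63336 → min 1910 | A_2..A_4: k=2: 0+348+5·87·2=1218; k=3: 870+0+5·2·2=890 → min 890.
Length 4: A_1..A_4: k=1: 0+890+104·5·2=1930; k=2: 45240+348+104·87·2=63684; k=3: 1910+0+104·2·2=2326 → min 1930.
Optimal parenthesization: (A_1 ((A_2 A_3) A_4)) with cost 1930.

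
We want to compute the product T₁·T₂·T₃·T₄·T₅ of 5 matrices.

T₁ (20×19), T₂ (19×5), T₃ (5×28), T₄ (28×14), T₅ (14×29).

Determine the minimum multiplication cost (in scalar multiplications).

8790

Adjacent pairs: T₁T₂ = 20·19·5 = 1900; T₂T₃ = 19·5·28 = 2660; T₃T₄ = 5·28·14 = 1960; T₄T₅ = 28·14·29 = 11368.
Length 3: T₁..T₃: k=1: 0+2660+20·19·28=13300; k=2: 1900+0+20·5·28=4700 → min 4700 | T₂..T₄: k=2: 0+1960+19·5·14=3290; k=3: 2660+0+19·28·14=10108 → min 3290 | T₃..T₅: k=3: 0+11368+5·28·29=15428; k=4: 1960+0+5·14·29=3990 → min 3990.
Length 4: T₁..T₄: k=1: 0+3290+20·19·14=8610; k=2: 1900+1960+20·5·14=5260; k=3: 4700+0+20·28·14=12540 → min 5260 | T₂..T₅: k=2: 0+3990+19·5·29=6745; k=3: 2660+11368+19·28·29=29456; k=4: 3290+0+19·14·29=11004 → min 6745.
Length 5: T₁..T₅: k=1: 0+6745+20·19·29=17765; k=2: 1900+3990+20·5·29=8790; k=3: 4700+11368+20·28·29=32308; k=4: 5260+0+20·14·29=13380 → min 8790.
Optimal order: ((T₁·T₂)·((T₃·T₄)·T₅)) with cost 8790.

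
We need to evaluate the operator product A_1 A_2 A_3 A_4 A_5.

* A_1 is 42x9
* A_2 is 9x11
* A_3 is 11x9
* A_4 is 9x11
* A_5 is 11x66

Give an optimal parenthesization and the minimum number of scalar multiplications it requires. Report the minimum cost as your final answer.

33264

Adjacent pairs: A_1A_2 = 42·9·11 = 4158; A_2A_3 = 9·11·9 = 891; A_3A_4 = 11·9·11 = 1089; A_4A_5 = 9·11·66 = 6534.
Length 3: A_1..A_3: k=1: 0+891+42·9·9=4293; k=2: 4158+0+42·11·9=8316 → min 4293 | A_2..A_4: k=2: 0+1089+9·11·11=2178; k=3: 891+0+9·9·11=1782 → min 1782 | A_3..A_5: k=3: 0+6534+11·9·66=13068; k=4: 1089+0+11·11·66=9075 → min 9075.
Length 4: A_1..A_4: k=1: 0+1782+42·9·11=5940; k=2: 4158+1089+42·11·11=10329; k=3: 4293+0+42·9·11=8451 → min 5940 | A_2..A_5: k=2: 0+9075+9·11·66=15609; k=3: 891+6534+9·9·66=12771; k=4: 1782+0+9·11·66=8316 → min 8316.
Length 5: A_1..A_5: k=1: 0+8316+42·9·66=33264; k=2: 4158+9075+42·11·66=43725; k=3: 4293+6534+42·9·66=35775; k=4: 5940+0+42·11·66=36432 → min 33264.
Optimal parenthesization: (A_1 (((A_2 A_3) A_4) A_5)) with cost 33264.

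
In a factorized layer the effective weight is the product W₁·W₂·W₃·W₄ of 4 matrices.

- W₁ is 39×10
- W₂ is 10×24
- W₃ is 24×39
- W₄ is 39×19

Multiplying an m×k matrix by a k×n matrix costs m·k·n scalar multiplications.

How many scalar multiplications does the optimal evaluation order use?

24180

Adjacent pairs: W₁W₂ = 39·10·24 = 9360; W₂W₃ = 10·24·39 = 9360; W₃W₄ = 24·39·19 = 17784.
Length 3: W₁..W₃: k=1: 0+9360+39·10·39=24570; k=2: 9360+0+39·24·39=45864 → min 24570 | W₂..W₄: k=2: 0+17784+10·24·19=22344; k=3: 9360+0+10·39·19=16770 → min 16770.
Length 4: W₁..W₄: k=1: 0+16770+39·10·19=24180; k=2: 9360+17784+39·24·19=44928; k=3: 24570+0+39·39·19=53469 → min 24180.
Optimal order: (W₁·((W₂·W₃)·W₄)) with cost 24180.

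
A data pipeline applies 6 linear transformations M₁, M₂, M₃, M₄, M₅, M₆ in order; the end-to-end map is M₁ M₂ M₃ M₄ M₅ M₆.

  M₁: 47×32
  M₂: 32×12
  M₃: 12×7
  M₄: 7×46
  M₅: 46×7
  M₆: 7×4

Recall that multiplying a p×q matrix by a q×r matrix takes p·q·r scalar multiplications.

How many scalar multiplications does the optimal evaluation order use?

10338

Adjacent pairs: M₁M₂ = 47·32·12 = 18048; M₂M₃ = 32·12·7 = 2688; M₃M₄ = 12·7·46 = 3864; M₄M₅ = 7·46·7 = 2254; M₅M₆ = 46·7·4 = 1288.
Length 3: M₁..M₃: k=1: 0+2688+47·32·7=13216; k=2: 18048+0+47·12·7=21996 → min 13216 | M₂..M₄: k=2: 0+3864+32·12·46=21528; k=3: 2688+0+32·7·46=12992 → min 12992 | M₃..M₅: k=3: 0+2254+12·7·7=2842; k=4: 3864+0+12·46·7=7728 → min 2842 | M₄..M₆: k=4: 0+1288+7·46·4=2576; k=5: 2254+0+7·7·4=2450 → min 2450.
Length 4: M₁..M₄: k=1: 0+12992+47·32·46=82176; k=2: 18048+3864+47·12·46=47856; k=3: 13216+0+47·7·46=28350 → min 28350 | M₂..M₅: k=2: 0+2842+32·12·7=5530; k=3: 2688+2254+32·7·7=6510; k=4: 12992+0+32·46·7=23296 → min 5530 | M₃..M₆: k=3: 0+2450+12·7·4=2786; k=4: 3864+1288+12·46·4=7360; k=5: 2842+0+12·7·4=3178 → min 2786.
Length 5: M₁..M₅: k=1: 0+5530+47·32·7=16058; k=2: 18048+2842+47·12·7=24838; k=3: 13216+2254+47·7·7=17773; k=4: 28350+0+47·46·7=43484 → min 16058 | M₂..M₆: k=2: 0+2786+32·12·4=4322; k=3: 2688+2450+32·7·4=6034; k=4: 12992+1288+32·46·4=20168; k=5: 5530+0+32·7·4=6426 → min 4322.
Length 6: M₁..M₆: k=1: 0+4322+47·32·4=10338; k=2: 18048+2786+47·12·4=23090; k=3: 13216+2450+47·7·4=16982; k=4: 28350+1288+47·46·4=38286; k=5: 16058+0+47·7·4=17374 → min 10338.
Optimal order: (M₁ (M₂ (M₃ ((M₄ M₅) M₆)))) with cost 10338.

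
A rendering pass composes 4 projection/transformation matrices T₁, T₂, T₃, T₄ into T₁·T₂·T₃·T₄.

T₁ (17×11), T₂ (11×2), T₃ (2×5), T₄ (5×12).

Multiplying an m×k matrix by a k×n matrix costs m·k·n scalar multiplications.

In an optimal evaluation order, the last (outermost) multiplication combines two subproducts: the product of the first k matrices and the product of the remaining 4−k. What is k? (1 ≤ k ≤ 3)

2

Adjacent pairs: T₁T₂ = 17·11·2 = 374; T₂T₃ = 11·2·5 = 110; T₃T₄ = 2·5·12 = 120.
Length 3: T₁..T₃: k=1: 0+110+17·11·5=1045; k=2: 374+0+17·2·5=544 → min 544 | T₂..T₄: k=2: 0+120+11·2·12=384; k=3: 110+0+11·5·12=770 → min 384.
Top-level splits: k=1: (T₁..T₁)·(T₂..T₄) → 0+384+17·11·12 = 2628; k=2: (T₁..T₂)·(T₃..T₄) → 374+120+17·2·12 = 902; k=3: (T₁..T₃)·(T₄..T₄) → 544+0+17·5·12 = 1564.
Best split is after T₂, i.e. k = 2.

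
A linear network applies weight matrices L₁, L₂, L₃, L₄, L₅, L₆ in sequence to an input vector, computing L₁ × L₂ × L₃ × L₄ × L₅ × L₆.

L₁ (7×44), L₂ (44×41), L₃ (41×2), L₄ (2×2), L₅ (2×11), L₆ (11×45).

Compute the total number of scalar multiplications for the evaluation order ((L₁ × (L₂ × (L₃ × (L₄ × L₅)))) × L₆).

(L₄ × L₅): 2×2 by 2×11 → 2×11, cost 2·2·11 = 44
(L₃ × (L₄ × L₅)): 41×2 by 2×11 → 41×11, cost 41·2·11 = 902; cumulative 946
(L₂ × (L₃ × (L₄ × L₅))): 44×41 by 41×11 → 44×11, cost 44·41·11 = 19844; cumulative 20790
(L₁ × (L₂ × (L₃ × (L₄ × L₅)))): 7×44 by 44×11 → 7×11, cost 7·44·11 = 3388; cumulative 24178
((L₁ × (L₂ × (L₃ × (L₄ × L₅)))) × L₆): 7×11 by 11×45 → 7×45, cost 7·11·45 = 3465; cumulative 27643
Total: 27643 scalar multiplications.

27643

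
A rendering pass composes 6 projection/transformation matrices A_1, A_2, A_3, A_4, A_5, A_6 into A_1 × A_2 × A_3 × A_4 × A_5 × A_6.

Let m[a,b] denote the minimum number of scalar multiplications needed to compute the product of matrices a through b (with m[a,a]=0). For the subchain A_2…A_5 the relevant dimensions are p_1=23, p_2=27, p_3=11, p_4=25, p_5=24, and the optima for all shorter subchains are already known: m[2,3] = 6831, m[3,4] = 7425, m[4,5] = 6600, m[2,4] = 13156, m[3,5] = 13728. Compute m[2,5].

m[2,5] = min over k∈[2,4] of m[2,k]+m[k+1,5]+p_{1}·p_k·p_{5}.
k=2: 0 + 13728 + 23·27·24 = 28632; k=3: 6831 + 6600 + 23·11·24 = 19503; k=4: 13156 + 0 + 23·25·24 = 26956.
Minimum: 19503 at k=3.

19503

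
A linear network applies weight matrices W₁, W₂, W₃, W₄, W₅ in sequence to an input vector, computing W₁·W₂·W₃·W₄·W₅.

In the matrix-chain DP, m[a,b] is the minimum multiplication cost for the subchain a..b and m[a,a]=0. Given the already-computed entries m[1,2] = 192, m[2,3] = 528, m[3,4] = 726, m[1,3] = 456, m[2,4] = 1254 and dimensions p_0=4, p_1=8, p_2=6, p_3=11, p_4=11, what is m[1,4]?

940

m[1,4] = min over k∈[1,3] of m[1,k]+m[k+1,4]+p_{0}·p_k·p_{4}.
k=1: 0 + 1254 + 4·8·11 = 1606; k=2: 192 + 726 + 4·6·11 = 1182; k=3: 456 + 0 + 4·11·11 = 940.
Minimum: 940 at k=3.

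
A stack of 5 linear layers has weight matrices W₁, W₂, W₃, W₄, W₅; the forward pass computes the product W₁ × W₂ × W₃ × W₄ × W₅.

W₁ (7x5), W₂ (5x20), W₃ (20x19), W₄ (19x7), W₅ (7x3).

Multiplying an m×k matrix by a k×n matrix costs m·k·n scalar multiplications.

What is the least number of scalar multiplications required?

1944

Adjacent pairs: W₁W₂ = 7·5·20 = 700; W₂W₃ = 5·20·19 = 1900; W₃W₄ = 20·19·7 = 2660; W₄W₅ = 19·7·3 = 399.
Length 3: W₁..W₃: k=1: 0+1900+7·5·19=2565; k=2: 700+0+7·20·19=3360 → min 2565 | W₂..W₄: k=2: 0+2660+5·20·7=3360; k=3: 1900+0+5·19·7=2565 → min 2565 | W₃..W₅: k=3: 0+399+20·19·3=1539; k=4: 2660+0+20·7·3=3080 → min 1539.
Length 4: W₁..W₄: k=1: 0+2565+7·5·7=2810; k=2: 700+2660+7·20·7=4340; k=3: 2565+0+7·19·7=3496 → min 2810 | W₂..W₅: k=2: 0+1539+5·20·3=1839; k=3: 1900+399+5·19·3=2584; k=4: 2565+0+5·7·3=2670 → min 1839.
Length 5: W₁..W₅: k=1: 0+1839+7·5·3=1944; k=2: 700+1539+7·20·3=2659; k=3: 2565+399+7·19·3=3363; k=4: 2810+0+7·7·3=2957 → min 1944.
Optimal order: (W₁ × (W₂ × (W₃ × (W₄ × W₅)))) with cost 1944.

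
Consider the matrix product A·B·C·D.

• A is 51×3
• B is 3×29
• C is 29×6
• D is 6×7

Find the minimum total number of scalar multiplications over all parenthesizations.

1719

Adjacent pairs: AB = 51·3·29 = 4437; BC = 3·29·6 = 522; CD = 29·6·7 = 1218.
Length 3: A..C: k=1: 0+522+51·3·6=1440; k=2: 4437+0+51·29·6=13311 → min 1440 | B..D: k=2: 0+1218+3·29·7=1827; k=3: 522+0+3·6·7=648 → min 648.
Length 4: A..D: k=1: 0+648+51·3·7=1719; k=2: 4437+1218+51·29·7=16008; k=3: 1440+0+51·6·7=3582 → min 1719.
Optimal order: (A·((B·C)·D)) with cost 1719.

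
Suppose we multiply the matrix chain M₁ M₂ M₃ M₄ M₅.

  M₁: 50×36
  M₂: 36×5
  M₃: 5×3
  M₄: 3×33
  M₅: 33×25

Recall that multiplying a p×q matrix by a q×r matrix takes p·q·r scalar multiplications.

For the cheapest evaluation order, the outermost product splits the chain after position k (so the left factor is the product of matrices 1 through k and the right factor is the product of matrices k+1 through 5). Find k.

Adjacent pairs: M₁M₂ = 50·36·5 = 9000; M₂M₃ = 36·5·3 = 540; M₃M₄ = 5·3·33 = 495; M₄M₅ = 3·33·25 = 2475.
Length 3: M₁..M₃: k=1: 0+540+50·36·3=5940; k=2: 9000+0+50·5·3=9750 → min 5940 | M₂..M₄: k=2: 0+495+36·5·33=6435; k=3: 540+0+36·3·33=4104 → min 4104 | M₃..M₅: k=3: 0+2475+5·3·25=2850; k=4: 495+0+5·33·25=4620 → min 2850.
Length 4: M₁..M₄: k=1: 0+4104+50·36·33=63504; k=2: 9000+495+50·5·33=17745; k=3: 5940+0+50·3·33=10890 → min 10890 | M₂..M₅: k=2: 0+2850+36·5·25=7350; k=3: 540+2475+36·3·25=5715; k=4: 4104+0+36·33·25=33804 → min 5715.
Top-level splits: k=1: (M₁..M₁)·(M₂..M₅) → 0+5715+50·36·25 = 50715; k=2: (M₁..M₂)·(M₃..M₅) → 9000+2850+50·5·25 = 18100; k=3: (M₁..M₃)·(M₄..M₅) → 5940+2475+50·3·25 = 12165; k=4: (M₁..M₄)·(M₅..M₅) → 10890+0+50·33·25 = 52140.
Best split is after M₃, i.e. k = 3.

3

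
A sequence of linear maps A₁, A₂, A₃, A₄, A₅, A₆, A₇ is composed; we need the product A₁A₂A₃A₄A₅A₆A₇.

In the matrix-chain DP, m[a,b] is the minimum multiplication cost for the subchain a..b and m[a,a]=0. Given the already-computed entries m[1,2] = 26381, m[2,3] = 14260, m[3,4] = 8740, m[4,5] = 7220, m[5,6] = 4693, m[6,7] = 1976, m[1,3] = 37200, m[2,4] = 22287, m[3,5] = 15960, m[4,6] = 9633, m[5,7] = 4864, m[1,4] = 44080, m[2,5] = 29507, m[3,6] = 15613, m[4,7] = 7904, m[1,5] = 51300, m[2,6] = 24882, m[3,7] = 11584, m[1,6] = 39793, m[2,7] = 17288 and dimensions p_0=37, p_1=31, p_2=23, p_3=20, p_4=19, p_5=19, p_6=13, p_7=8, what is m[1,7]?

m[1,7] = min over k∈[1,6] of m[1,k]+m[k+1,7]+p_{0}·p_k·p_{7}.
k=1: 0 + 17288 + 37·31·8 = 26464; k=2: 26381 + 11584 + 37·23·8 = 44773; k=3: 37200 + 7904 + 37·20·8 = 51024; k=4: 44080 + 4864 + 37·19·8 = 54568; k=5: 51300 + 1976 + 37·19·8 = 58900; k=6: 39793 + 0 + 37·13·8 = 43641.
Minimum: 26464 at k=1.

26464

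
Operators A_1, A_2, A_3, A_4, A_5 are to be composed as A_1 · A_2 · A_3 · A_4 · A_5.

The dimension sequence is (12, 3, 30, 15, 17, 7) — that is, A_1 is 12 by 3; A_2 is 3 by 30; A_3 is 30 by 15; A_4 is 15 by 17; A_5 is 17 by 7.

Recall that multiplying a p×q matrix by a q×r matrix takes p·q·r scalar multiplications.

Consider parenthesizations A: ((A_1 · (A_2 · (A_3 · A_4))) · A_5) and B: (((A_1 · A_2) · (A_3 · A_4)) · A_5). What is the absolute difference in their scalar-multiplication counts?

Order A = ((A_1 · (A_2 · (A_3 · A_4))) · A_5): (A_3 · A_4): 30×15 by 15×17 → 30×17, cost 30·15·17 = 7650; (A_2 · (A_3 · A_4)): 3×30 by 30×17 → 3×17, cost 3·30·17 = 1530; cumulative 9180; (A_1 · (A_2 · (A_3 · A_4))): 12×3 by 3×17 → 12×17, cost 12·3·17 = 612; cumulative 9792; ((A_1 · (A_2 · (A_3 · A_4))) · A_5): 12×17 by 17×7 → 12×7, cost 12·17·7 = 1428; cumulative 11220. Total 11220.
Order B = (((A_1 · A_2) · (A_3 · A_4)) · A_5): (A_1 · A_2): 12×3 by 3×30 → 12×30, cost 12·3·30 = 1080; (A_3 · A_4): 30×15 by 15×17 → 30×17, cost 30·15·17 = 7650; ((A_1 · A_2) · (A_3 · A_4)): 12×30 by 30×17 → 12×17, cost 12·30·17 = 6120; cumulative 14850; (((A_1 · A_2) · (A_3 · A_4)) · A_5): 12×17 by 17×7 → 12×7, cost 12·17·7 = 1428; cumulative 16278. Total 16278.
Difference: |11220 − 16278| = 5058.

5058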